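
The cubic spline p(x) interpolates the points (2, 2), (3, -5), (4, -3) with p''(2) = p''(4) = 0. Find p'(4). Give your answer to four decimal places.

Write m_i for p''(x_i). With h_i = 1, 1 and divided differences Δ_i = -7, 2, the continuity of p' gives the tridiagonal system
  1·m_0 + 4·m_1 + 1·m_2 = 6(Δ_1 - Δ_0) = 54
Natural end conditions: m_0 = m_2 = 0.
Solving: m_0 = 0, m_1 = 27/2, m_2 = 0.
On [3, 4], p'(x) = b_1 + 2c_1·(x - 3) + 3d_1·(x - 3)² with b_1 = Δ_1 - h_1(2m_1 + m_2)/6 = -5/2, c_1 = m_1/2 = 27/4, d_1 = (m_2 - m_1)/(6h_1) = -9/4. So p'(4) = 17/4.

4.2500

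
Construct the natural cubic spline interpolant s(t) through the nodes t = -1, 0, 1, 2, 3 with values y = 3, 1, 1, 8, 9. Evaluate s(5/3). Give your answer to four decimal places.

Let M_i = s''(x_i). Step sizes h_i = 1, 1, 1, 1; slopes of the chords Δ_i = (y_(i+1) - y_i)/h_i = -2, 0, 7, 1.
  1·M_0 + 4·M_1 + 1·M_2 = 6(Δ_1 - Δ_0) = 12
  1·M_1 + 4·M_2 + 1·M_3 = 6(Δ_2 - Δ_1) = 42
  1·M_2 + 4·M_3 + 1·M_4 = 6(Δ_3 - Δ_2) = -36
Natural end conditions: M_0 = M_4 = 0.
Forward elimination and back-substitution give M_0 = 0, M_1 = -3/7, M_2 = 96/7, M_3 = -87/7, M_4 = 0.
On [1, 2], s(t) = 1 + 9/2·(t - 1) + 48/7·(t - 1)² - 61/14·(t - 1)³.
With (t - 1) = 2/3: s(5/3) = 1088/189.

5.7566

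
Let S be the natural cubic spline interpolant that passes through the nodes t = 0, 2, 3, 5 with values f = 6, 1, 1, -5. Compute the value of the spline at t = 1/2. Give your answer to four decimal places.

4.2679

Put m_i = S'' at the i-th knot. Here h = (2, 1, 2) and Δ = (-5/2, 0, -3), so the interior equations h_(i-1)·m_(i-1) + 2(h_(i-1)+h_i)·m_i + h_i·m_(i+1) = 6(Δ_i − Δ_(i-1)) read
  2·m_0 + 6·m_1 + 1·m_2 = 6(Δ_1 - Δ_0) = 15
  1·m_1 + 6·m_2 + 2·m_3 = 6(Δ_2 - Δ_1) = -18
Natural end conditions: m_0 = m_3 = 0.
Forward elimination and back-substitution give m_0 = 0, m_1 = 108/35, m_2 = -123/35, m_3 = 0.
On [0, 2], S(t) = 6 - 247/70·t + 0·t² + 9/35·t³.
With t = 1/2: S(1/2) = 239/56.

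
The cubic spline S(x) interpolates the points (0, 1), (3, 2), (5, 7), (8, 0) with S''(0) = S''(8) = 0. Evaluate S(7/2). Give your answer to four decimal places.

With m_i denoting the second derivative at x_i, h_i = 3, 2, 3, and Δ_i = (y_(i+1) − y_i)/h_i = 1/3, 5/2, -7/3:
  3·m_0 + 10·m_1 + 2·m_2 = 6(Δ_1 - Δ_0) = 13
  2·m_1 + 10·m_2 + 3·m_3 = 6(Δ_2 - Δ_1) = -29
Natural end conditions: m_0 = m_3 = 0.
Hence m_0 = 0, m_1 = 47/24, m_2 = -79/24, m_3 = 0.
On [3, 5], S(x) = 2 + 55/24·(x - 3) + 47/48·(x - 3)² - 7/16·(x - 3)³.
With (x - 3) = 1/2: S(7/2) = 427/128.

3.3359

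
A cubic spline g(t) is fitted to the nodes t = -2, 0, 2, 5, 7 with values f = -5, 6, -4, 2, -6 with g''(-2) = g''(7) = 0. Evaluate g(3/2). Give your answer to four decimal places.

-1.7018

Put m_i = g'' at the i-th knot. Here h = (2, 2, 3, 2) and Δ = (11/2, -5, 2, -4), so the interior equations h_(i-1)·m_(i-1) + 2(h_(i-1)+h_i)·m_i + h_i·m_(i+1) = 6(Δ_i − Δ_(i-1)) read
  2·m_0 + 8·m_1 + 2·m_2 = 6(Δ_1 - Δ_0) = -63
  2·m_1 + 10·m_2 + 3·m_3 = 6(Δ_2 - Δ_1) = 42
  3·m_2 + 10·m_3 + 2·m_4 = 6(Δ_3 - Δ_2) = -36
Natural end conditions: m_0 = m_4 = 0.
Solving: m_0 = 0, m_1 = -6789/688, m_2 = 1371/172, m_3 = -2061/344, m_4 = 0.
On [0, 2], g(t) = 6 - 371/344·t - 6789/1376·t² + 4091/2752·t³.
With t = 3/2: g(3/2) = -37467/22016.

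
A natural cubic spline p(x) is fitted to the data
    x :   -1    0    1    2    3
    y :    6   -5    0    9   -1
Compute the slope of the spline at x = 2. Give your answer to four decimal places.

Put M_i = p'' at the i-th knot. Here h = (1, 1, 1, 1) and Δ = (-11, 5, 9, -10), so the interior equations h_(i-1)·M_(i-1) + 2(h_(i-1)+h_i)·M_i + h_i·M_(i+1) = 6(Δ_i − Δ_(i-1)) read
  1·M_0 + 4·M_1 + 1·M_2 = 6(Δ_1 - Δ_0) = 96
  1·M_1 + 4·M_2 + 1·M_3 = 6(Δ_2 - Δ_1) = 24
  1·M_2 + 4·M_3 + 1·M_4 = 6(Δ_3 - Δ_2) = -114
Natural end conditions: M_0 = M_4 = 0.
Forward elimination and back-substitution give M_0 = 0, M_1 = 615/28, M_2 = 57/7, M_3 = -855/28, M_4 = 0.
On [2, 3], p'(x) = b_3 + 2c_3·(x - 2) + 3d_3·(x - 2)² with b_3 = Δ_3 - h_3(2M_3 + M_4)/6 = 5/28, c_3 = M_3/2 = -855/56, d_3 = (M_4 - M_3)/(6h_3) = 285/56. So p'(2) = 5/28.

0.1786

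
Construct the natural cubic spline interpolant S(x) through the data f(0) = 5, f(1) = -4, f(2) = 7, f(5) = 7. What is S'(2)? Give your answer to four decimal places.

12.3871

Write m_i for S''(x_i). With h_i = 1, 1, 3 and divided differences Δ_i = -9, 11, 0, the continuity of S' gives the tridiagonal system
  1·m_0 + 4·m_1 + 1·m_2 = 6(Δ_1 - Δ_0) = 120
  1·m_1 + 8·m_2 + 3·m_3 = 6(Δ_2 - Δ_1) = -66
Natural end conditions: m_0 = m_3 = 0.
Forward elimination and back-substitution give m_0 = 0, m_1 = 1026/31, m_2 = -384/31, m_3 = 0.
On [2, 5], S'(x) = b_2 + 2c_2·(x - 2) + 3d_2·(x - 2)² with b_2 = Δ_2 - h_2(2m_2 + m_3)/6 = 384/31, c_2 = m_2/2 = -192/31, d_2 = (m_3 - m_2)/(6h_2) = 64/93. So S'(2) = 384/31.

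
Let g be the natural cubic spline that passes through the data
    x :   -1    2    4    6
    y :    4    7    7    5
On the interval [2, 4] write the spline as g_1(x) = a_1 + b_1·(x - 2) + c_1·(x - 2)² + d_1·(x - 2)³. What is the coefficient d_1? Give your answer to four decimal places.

-0.0132

Let M_i = g''(x_i). Step sizes h_i = 3, 2, 2; slopes of the chords Δ_i = (y_(i+1) - y_i)/h_i = 1, 0, -1.
  3·M_0 + 10·M_1 + 2·M_2 = 6(Δ_1 - Δ_0) = -6
  2·M_1 + 8·M_2 + 2·M_3 = 6(Δ_2 - Δ_1) = -6
Natural end conditions: M_0 = M_3 = 0.
Solving the tridiagonal system: M_0 = 0, M_1 = -9/19, M_2 = -12/19, M_3 = 0.
On [2, 4], with g_1(x) = a_1 + b_1·(x - 2) + c_1·(x - 2)² + d_1·(x - 2)³: c_1 = M_1/2 = -9/38, d_1 = (M_2 - M_1)/(6h_1) = -1/76, b_1 = Δ_1 - h_1(2M_1 + M_2)/6 = 10/19.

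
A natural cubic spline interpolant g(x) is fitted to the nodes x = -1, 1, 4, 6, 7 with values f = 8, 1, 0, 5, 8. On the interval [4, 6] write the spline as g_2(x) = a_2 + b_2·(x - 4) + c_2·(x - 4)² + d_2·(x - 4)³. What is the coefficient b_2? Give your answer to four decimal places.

1.6548

Let M_i = g''(x_i). Step sizes h_i = 2, 3, 2, 1; slopes of the chords Δ_i = (y_(i+1) - y_i)/h_i = -7/2, -1/3, 5/2, 3.
  2·M_0 + 10·M_1 + 3·M_2 = 6(Δ_1 - Δ_0) = 19
  3·M_1 + 10·M_2 + 2·M_3 = 6(Δ_2 - Δ_1) = 17
  2·M_2 + 6·M_3 + 1·M_4 = 6(Δ_3 - Δ_2) = 3
Natural end conditions: M_0 = M_4 = 0.
Forward elimination and back-substitution give M_0 = 0, M_1 = 388/253, M_2 = 309/253, M_3 = 47/506, M_4 = 0.
On [4, 6], with g_2(x) = a_2 + b_2·(x - 4) + c_2·(x - 4)² + d_2·(x - 4)³: c_2 = M_2/2 = 309/506, d_2 = (M_3 - M_2)/(6h_2) = -571/6072, b_2 = Δ_2 - h_2(2M_2 + M_3)/6 = 1256/759.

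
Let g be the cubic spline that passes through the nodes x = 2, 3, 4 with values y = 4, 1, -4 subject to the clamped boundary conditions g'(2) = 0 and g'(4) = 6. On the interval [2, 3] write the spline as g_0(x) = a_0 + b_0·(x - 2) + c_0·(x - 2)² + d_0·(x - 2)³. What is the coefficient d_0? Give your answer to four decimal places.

Write M_i for g''(x_i). With h_i = 1, 1 and divided differences Δ_i = -3, -5, the continuity of g' gives the tridiagonal system
  1·M_0 + 4·M_1 + 1·M_2 = 6(Δ_1 - Δ_0) = -12
Clamped end conditions give two more equations: 2h_0·M_0 + h_0·M_1 = 6(Δ_0 - g'(2)) = -18 and h_1·M_1 + 2h_1·M_2 = 6(g'(4) - Δ_1) = 66.
Forward elimination and back-substitution give M_0 = -3, M_1 = -12, M_2 = 39.
On [2, 3], with g_0(x) = a_0 + b_0·(x - 2) + c_0·(x - 2)² + d_0·(x - 2)³: c_0 = M_0/2 = -3/2, d_0 = (M_1 - M_0)/(6h_0) = -3/2, b_0 = Δ_0 - h_0(2M_0 + M_1)/6 = 0.

-1.5000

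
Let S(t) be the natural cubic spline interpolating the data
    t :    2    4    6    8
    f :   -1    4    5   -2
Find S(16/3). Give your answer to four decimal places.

5.5160

Let σ_i = S''(x_i). Step sizes h_i = 2, 2, 2; slopes of the chords Δ_i = (y_(i+1) - y_i)/h_i = 5/2, 1/2, -7/2.
  2·σ_0 + 8·σ_1 + 2·σ_2 = 6(Δ_1 - Δ_0) = -12
  2·σ_1 + 8·σ_2 + 2·σ_3 = 6(Δ_2 - Δ_1) = -24
Natural end conditions: σ_0 = σ_3 = 0.
Solving: σ_0 = 0, σ_1 = -4/5, σ_2 = -14/5, σ_3 = 0.
On [4, 6], S(t) = 4 + 59/30·(t - 4) - 2/5·(t - 4)² - 1/6·(t - 4)³.
With (t - 4) = 4/3: S(16/3) = 2234/405.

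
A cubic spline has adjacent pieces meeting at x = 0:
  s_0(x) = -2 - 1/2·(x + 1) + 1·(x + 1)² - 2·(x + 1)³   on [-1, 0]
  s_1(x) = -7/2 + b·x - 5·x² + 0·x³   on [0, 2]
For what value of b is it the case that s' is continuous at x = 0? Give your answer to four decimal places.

-4.5000

s_0'(x) = -1/2 + 2·(x + 1) - 6·(x + 1)², so s_0'(0) = -9/2. On the right, s_1'(0) = b, so b = -9/2.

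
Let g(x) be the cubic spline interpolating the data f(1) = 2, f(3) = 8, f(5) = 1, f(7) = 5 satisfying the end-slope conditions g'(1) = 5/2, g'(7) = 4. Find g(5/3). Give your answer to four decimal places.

4.3704

With m_i denoting the second derivative at x_i, h_i = 2, 2, 2, and Δ_i = (y_(i+1) − y_i)/h_i = 3, -7/2, 2:
  2·m_0 + 8·m_1 + 2·m_2 = 6(Δ_1 - Δ_0) = -39
  2·m_1 + 8·m_2 + 2·m_3 = 6(Δ_2 - Δ_1) = 33
Clamped end conditions give two more equations: 2h_0·m_0 + h_0·m_1 = 6(Δ_0 - g'(1)) = 3 and h_2·m_2 + 2h_2·m_3 = 6(g'(7) - Δ_2) = 12.
Hence m_0 = 9/2, m_1 = -15/2, m_2 = 6, m_3 = 0.
On [1, 3], g(x) = 2 + 5/2·(x - 1) + 9/4·(x - 1)² - 1·(x - 1)³.
With (x - 1) = 2/3: g(5/3) = 118/27.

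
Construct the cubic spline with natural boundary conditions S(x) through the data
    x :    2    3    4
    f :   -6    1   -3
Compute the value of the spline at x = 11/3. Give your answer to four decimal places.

Put M_i = S'' at the i-th knot. Here h = (1, 1) and Δ = (7, -4), so the interior equations h_(i-1)·M_(i-1) + 2(h_(i-1)+h_i)·M_i + h_i·M_(i+1) = 6(Δ_i − Δ_(i-1)) read
  1·M_0 + 4·M_1 + 1·M_2 = 6(Δ_1 - Δ_0) = -66
Natural end conditions: M_0 = M_2 = 0.
Solving the tridiagonal system: M_0 = 0, M_1 = -33/2, M_2 = 0.
On [3, 4], S(x) = 1 + 3/2·(x - 3) - 33/4·(x - 3)² + 11/4·(x - 3)³.
With (x - 3) = 2/3: S(11/3) = -23/27.

-0.8519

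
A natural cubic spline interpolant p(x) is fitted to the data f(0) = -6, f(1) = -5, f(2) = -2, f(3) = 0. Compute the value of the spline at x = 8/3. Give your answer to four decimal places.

Put m_i = p'' at the i-th knot. Here h = (1, 1, 1) and Δ = (1, 3, 2), so the interior equations h_(i-1)·m_(i-1) + 2(h_(i-1)+h_i)·m_i + h_i·m_(i+1) = 6(Δ_i − Δ_(i-1)) read
  1·m_0 + 4·m_1 + 1·m_2 = 6(Δ_1 - Δ_0) = 12
  1·m_1 + 4·m_2 + 1·m_3 = 6(Δ_2 - Δ_1) = -6
Natural end conditions: m_0 = m_3 = 0.
Solving the tridiagonal system: m_0 = 0, m_1 = 18/5, m_2 = -12/5, m_3 = 0.
On [2, 3], p(x) = -2 + 14/5·(x - 2) - 6/5·(x - 2)² + 2/5·(x - 2)³.
With (x - 2) = 2/3: p(8/3) = -74/135.

-0.5481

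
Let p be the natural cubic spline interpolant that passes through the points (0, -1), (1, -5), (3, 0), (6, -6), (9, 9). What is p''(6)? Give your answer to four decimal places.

Write σ_i for p''(x_i). With h_i = 1, 2, 3, 3 and divided differences Δ_i = -4, 5/2, -2, 5, the continuity of p' gives the tridiagonal system
  1·σ_0 + 6·σ_1 + 2·σ_2 = 6(Δ_1 - Δ_0) = 39
  2·σ_1 + 10·σ_2 + 3·σ_3 = 6(Δ_2 - Δ_1) = -27
  3·σ_2 + 12·σ_3 + 3·σ_4 = 6(Δ_3 - Δ_2) = 42
Natural end conditions: σ_0 = σ_4 = 0.
Solving the tridiagonal system: σ_0 = 0, σ_1 = 1743/206, σ_2 = -606/103, σ_3 = 512/103, σ_4 = 0.

4.9709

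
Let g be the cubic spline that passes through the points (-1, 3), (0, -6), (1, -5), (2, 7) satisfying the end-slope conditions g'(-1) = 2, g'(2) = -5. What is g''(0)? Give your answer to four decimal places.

With M_i denoting the second derivative at x_i, h_i = 1, 1, 1, and Δ_i = (y_(i+1) − y_i)/h_i = -9, 1, 12:
  1·M_0 + 4·M_1 + 1·M_2 = 6(Δ_1 - Δ_0) = 60
  1·M_1 + 4·M_2 + 1·M_3 = 6(Δ_2 - Δ_1) = 66
Clamped end conditions give two more equations: 2h_0·M_0 + h_0·M_1 = 6(Δ_0 - g'(-1)) = -66 and h_2·M_2 + 2h_2·M_3 = 6(g'(2) - Δ_2) = -102.
Solving: M_0 = -634/15, M_1 = 278/15, M_2 = 422/15, M_3 = -976/15.

18.5333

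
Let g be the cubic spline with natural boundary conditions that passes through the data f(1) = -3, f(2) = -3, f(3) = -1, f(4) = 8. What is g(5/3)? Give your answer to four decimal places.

-3.0247

With σ_i denoting the second derivative at x_i, h_i = 1, 1, 1, and Δ_i = (y_(i+1) − y_i)/h_i = 0, 2, 9:
  1·σ_0 + 4·σ_1 + 1·σ_2 = 6(Δ_1 - Δ_0) = 12
  1·σ_1 + 4·σ_2 + 1·σ_3 = 6(Δ_2 - Δ_1) = 42
Natural end conditions: σ_0 = σ_3 = 0.
Hence σ_0 = 0, σ_1 = 2/5, σ_2 = 52/5, σ_3 = 0.
On [1, 2], g(x) = -3 - 1/15·(x - 1) + 0·(x - 1)² + 1/15·(x - 1)³.
With (x - 1) = 2/3: g(5/3) = -245/81.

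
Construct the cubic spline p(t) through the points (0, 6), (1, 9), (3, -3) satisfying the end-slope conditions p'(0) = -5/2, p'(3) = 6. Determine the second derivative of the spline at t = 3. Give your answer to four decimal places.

With m_i denoting the second derivative at x_i, h_i = 1, 2, and Δ_i = (y_(i+1) − y_i)/h_i = 3, -6:
  1·m_0 + 6·m_1 + 2·m_2 = 6(Δ_1 - Δ_0) = -54
Clamped end conditions give two more equations: 2h_0·m_0 + h_0·m_1 = 6(Δ_0 - p'(0)) = 33 and h_1·m_1 + 2h_1·m_2 = 6(p'(3) - Δ_1) = 72.
Solving: m_0 = 85/3, m_1 = -71/3, m_2 = 179/6.

29.8333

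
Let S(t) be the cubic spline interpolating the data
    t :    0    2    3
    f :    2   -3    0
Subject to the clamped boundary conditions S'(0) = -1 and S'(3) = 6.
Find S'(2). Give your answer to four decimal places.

-0.0833

Put σ_i = S'' at the i-th knot. Here h = (2, 1) and Δ = (-5/2, 3), so the interior equations h_(i-1)·σ_(i-1) + 2(h_(i-1)+h_i)·σ_i + h_i·σ_(i+1) = 6(Δ_i − Δ_(i-1)) read
  2·σ_0 + 6·σ_1 + 1·σ_2 = 6(Δ_1 - Δ_0) = 33
Clamped end conditions give two more equations: 2h_0·σ_0 + h_0·σ_1 = 6(Δ_0 - S'(0)) = -9 and h_1·σ_1 + 2h_1·σ_2 = 6(S'(3) - Δ_1) = 18.
Solving the tridiagonal system: σ_0 = -65/12, σ_1 = 19/3, σ_2 = 35/6.
On [2, 3], S'(t) = b_1 + 2c_1·(t - 2) + 3d_1·(t - 2)² with b_1 = Δ_1 - h_1(2σ_1 + σ_2)/6 = -1/12, c_1 = σ_1/2 = 19/6, d_1 = (σ_2 - σ_1)/(6h_1) = -1/12. So S'(2) = -1/12.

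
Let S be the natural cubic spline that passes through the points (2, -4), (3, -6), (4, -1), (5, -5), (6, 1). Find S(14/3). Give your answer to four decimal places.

With M_i denoting the second derivative at x_i, h_i = 1, 1, 1, 1, and Δ_i = (y_(i+1) − y_i)/h_i = -2, 5, -4, 6:
  1·M_0 + 4·M_1 + 1·M_2 = 6(Δ_1 - Δ_0) = 42
  1·M_1 + 4·M_2 + 1·M_3 = 6(Δ_2 - Δ_1) = -54
  1·M_2 + 4·M_3 + 1·M_4 = 6(Δ_3 - Δ_2) = 60
Natural end conditions: M_0 = M_4 = 0.
Forward elimination and back-substitution give M_0 = 0, M_1 = 453/28, M_2 = -159/7, M_3 = 579/28, M_4 = 0.
On [4, 5], S(x) = -1 + 1/8·(x - 4) - 159/14·(x - 4)² + 405/56·(x - 4)³.
With (x - 4) = 2/3: S(14/3) = -107/28.

-3.8214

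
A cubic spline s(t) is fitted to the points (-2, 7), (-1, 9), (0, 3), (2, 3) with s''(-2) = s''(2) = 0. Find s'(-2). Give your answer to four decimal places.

Let M_i = s''(x_i). Step sizes h_i = 1, 1, 2; slopes of the chords Δ_i = (y_(i+1) - y_i)/h_i = 2, -6, 0.
  1·M_0 + 4·M_1 + 1·M_2 = 6(Δ_1 - Δ_0) = -48
  1·M_1 + 6·M_2 + 2·M_3 = 6(Δ_2 - Δ_1) = 36
Natural end conditions: M_0 = M_3 = 0.
Solving: M_0 = 0, M_1 = -324/23, M_2 = 192/23, M_3 = 0.
On [-2, -1], s'(t) = b_0 + 2c_0·(t + 2) + 3d_0·(t + 2)² with b_0 = Δ_0 - h_0(2M_0 + M_1)/6 = 100/23, c_0 = M_0/2 = 0, d_0 = (M_1 - M_0)/(6h_0) = -54/23. So s'(-2) = 100/23.

4.3478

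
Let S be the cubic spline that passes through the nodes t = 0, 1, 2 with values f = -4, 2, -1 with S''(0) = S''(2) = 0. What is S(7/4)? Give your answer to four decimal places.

Put M_i = S'' at the i-th knot. Here h = (1, 1) and Δ = (6, -3), so the interior equations h_(i-1)·M_(i-1) + 2(h_(i-1)+h_i)·M_i + h_i·M_(i+1) = 6(Δ_i − Δ_(i-1)) read
  1·M_0 + 4·M_1 + 1·M_2 = 6(Δ_1 - Δ_0) = -54
Natural end conditions: M_0 = M_2 = 0.
Forward elimination and back-substitution give M_0 = 0, M_1 = -27/2, M_2 = 0.
On [1, 2], S(t) = 2 + 3/2·(t - 1) - 27/4·(t - 1)² + 9/4·(t - 1)³.
With (t - 1) = 3/4: S(7/4) = 71/256.

0.2773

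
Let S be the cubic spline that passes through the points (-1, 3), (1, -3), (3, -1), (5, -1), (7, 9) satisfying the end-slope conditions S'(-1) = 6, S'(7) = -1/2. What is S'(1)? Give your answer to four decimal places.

-3.1518

Let m_i = S''(x_i). Step sizes h_i = 2, 2, 2, 2; slopes of the chords Δ_i = (y_(i+1) - y_i)/h_i = -3, 1, 0, 5.
  2·m_0 + 8·m_1 + 2·m_2 = 6(Δ_1 - Δ_0) = 24
  2·m_1 + 8·m_2 + 2·m_3 = 6(Δ_2 - Δ_1) = -6
  2·m_2 + 8·m_3 + 2·m_4 = 6(Δ_3 - Δ_2) = 30
Clamped end conditions give two more equations: 2h_0·m_0 + h_0·m_1 = 6(Δ_0 - S'(-1)) = -54 and h_3·m_3 + 2h_3·m_4 = 6(S'(7) - Δ_3) = -33.
Hence m_0 = -1999/112, m_1 = 487/56, m_2 = -79/16, m_3 = 451/56, m_4 = -1375/112.
On [1, 3], S'(t) = b_1 + 2c_1·(t - 1) + 3d_1·(t - 1)² with b_1 = Δ_1 - h_1(2m_1 + m_2)/6 = -353/112, c_1 = m_1/2 = 487/112, d_1 = (m_2 - m_1)/(6h_1) = -509/448. So S'(1) = -353/112.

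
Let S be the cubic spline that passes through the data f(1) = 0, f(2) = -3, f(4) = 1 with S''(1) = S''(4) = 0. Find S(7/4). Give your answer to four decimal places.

-2.5234

Write M_i for S''(x_i). With h_i = 1, 2 and divided differences Δ_i = -3, 2, the continuity of S' gives the tridiagonal system
  1·M_0 + 6·M_1 + 2·M_2 = 6(Δ_1 - Δ_0) = 30
Natural end conditions: M_0 = M_2 = 0.
Forward elimination and back-substitution give M_0 = 0, M_1 = 5, M_2 = 0.
On [1, 2], S(t) = 0 - 23/6·(t - 1) + 0·(t - 1)² + 5/6·(t - 1)³.
With (t - 1) = 3/4: S(7/4) = -323/128.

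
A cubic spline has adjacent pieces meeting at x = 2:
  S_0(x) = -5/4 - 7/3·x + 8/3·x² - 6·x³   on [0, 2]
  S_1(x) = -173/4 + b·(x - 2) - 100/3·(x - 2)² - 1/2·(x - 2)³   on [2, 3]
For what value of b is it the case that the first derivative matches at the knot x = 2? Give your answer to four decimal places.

S_0'(x) = -7/3 + 16/3·x - 18·x², so S_0'(2) = -191/3. On the right, S_1'(2) = b, so b = -191/3.

-63.6667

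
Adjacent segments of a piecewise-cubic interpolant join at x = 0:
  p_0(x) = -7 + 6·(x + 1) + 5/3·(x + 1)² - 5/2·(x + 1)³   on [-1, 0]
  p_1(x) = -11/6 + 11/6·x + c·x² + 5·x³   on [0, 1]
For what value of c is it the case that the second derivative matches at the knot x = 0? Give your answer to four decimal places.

p_0''(x) = 10/3 - 15·(x + 1), so p_0''(0) = -35/3. On the right, p_1''(0) = 2c, so c = -35/6.

-5.8333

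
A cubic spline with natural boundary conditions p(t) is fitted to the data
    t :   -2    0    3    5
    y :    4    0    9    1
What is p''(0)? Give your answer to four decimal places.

4.6813

Write m_i for p''(x_i). With h_i = 2, 3, 2 and divided differences Δ_i = -2, 3, -4, the continuity of p' gives the tridiagonal system
  2·m_0 + 10·m_1 + 3·m_2 = 6(Δ_1 - Δ_0) = 30
  3·m_1 + 10·m_2 + 2·m_3 = 6(Δ_2 - Δ_1) = -42
Natural end conditions: m_0 = m_3 = 0.
Solving the tridiagonal system: m_0 = 0, m_1 = 426/91, m_2 = -510/91, m_3 = 0.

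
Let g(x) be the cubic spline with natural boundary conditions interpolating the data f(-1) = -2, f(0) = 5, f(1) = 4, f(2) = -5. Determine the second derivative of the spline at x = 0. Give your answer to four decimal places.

-9.6000

Put σ_i = g'' at the i-th knot. Here h = (1, 1, 1) and Δ = (7, -1, -9), so the interior equations h_(i-1)·σ_(i-1) + 2(h_(i-1)+h_i)·σ_i + h_i·σ_(i+1) = 6(Δ_i − Δ_(i-1)) read
  1·σ_0 + 4·σ_1 + 1·σ_2 = 6(Δ_1 - Δ_0) = -48
  1·σ_1 + 4·σ_2 + 1·σ_3 = 6(Δ_2 - Δ_1) = -48
Natural end conditions: σ_0 = σ_3 = 0.
Solving: σ_0 = 0, σ_1 = -48/5, σ_2 = -48/5, σ_3 = 0.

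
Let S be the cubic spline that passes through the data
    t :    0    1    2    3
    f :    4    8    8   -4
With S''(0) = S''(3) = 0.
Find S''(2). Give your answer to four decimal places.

Put m_i = S'' at the i-th knot. Here h = (1, 1, 1) and Δ = (4, 0, -12), so the interior equations h_(i-1)·m_(i-1) + 2(h_(i-1)+h_i)·m_i + h_i·m_(i+1) = 6(Δ_i − Δ_(i-1)) read
  1·m_0 + 4·m_1 + 1·m_2 = 6(Δ_1 - Δ_0) = -24
  1·m_1 + 4·m_2 + 1·m_3 = 6(Δ_2 - Δ_1) = -72
Natural end conditions: m_0 = m_3 = 0.
Solving: m_0 = 0, m_1 = -8/5, m_2 = -88/5, m_3 = 0.

-17.6000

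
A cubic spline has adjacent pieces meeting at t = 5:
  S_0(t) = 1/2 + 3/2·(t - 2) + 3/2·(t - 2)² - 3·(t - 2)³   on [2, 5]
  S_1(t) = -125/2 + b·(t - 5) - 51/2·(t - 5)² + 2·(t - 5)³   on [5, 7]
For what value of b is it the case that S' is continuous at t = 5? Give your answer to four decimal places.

S_0'(t) = 3/2 + 3·(t - 2) - 9·(t - 2)², so S_0'(5) = -141/2. On the right, S_1'(5) = b, so b = -141/2.

-70.5000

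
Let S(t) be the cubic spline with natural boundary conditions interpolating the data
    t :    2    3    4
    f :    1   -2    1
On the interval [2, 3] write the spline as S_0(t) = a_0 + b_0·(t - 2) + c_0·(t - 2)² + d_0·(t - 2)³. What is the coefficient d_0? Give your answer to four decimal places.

1.5000

Put m_i = S'' at the i-th knot. Here h = (1, 1) and Δ = (-3, 3), so the interior equations h_(i-1)·m_(i-1) + 2(h_(i-1)+h_i)·m_i + h_i·m_(i+1) = 6(Δ_i − Δ_(i-1)) read
  1·m_0 + 4·m_1 + 1·m_2 = 6(Δ_1 - Δ_0) = 36
Natural end conditions: m_0 = m_2 = 0.
Hence m_0 = 0, m_1 = 9, m_2 = 0.
On [2, 3], with S_0(t) = a_0 + b_0·(t - 2) + c_0·(t - 2)² + d_0·(t - 2)³: c_0 = m_0/2 = 0, d_0 = (m_1 - m_0)/(6h_0) = 3/2, b_0 = Δ_0 - h_0(2m_0 + m_1)/6 = -9/2.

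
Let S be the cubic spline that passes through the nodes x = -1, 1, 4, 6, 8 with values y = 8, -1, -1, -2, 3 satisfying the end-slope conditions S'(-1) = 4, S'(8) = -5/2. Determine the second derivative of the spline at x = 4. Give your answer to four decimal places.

Put m_i = S'' at the i-th knot. Here h = (2, 3, 2, 2) and Δ = (-9/2, 0, -1/2, 5/2), so the interior equations h_(i-1)·m_(i-1) + 2(h_(i-1)+h_i)·m_i + h_i·m_(i+1) = 6(Δ_i − Δ_(i-1)) read
  2·m_0 + 10·m_1 + 3·m_2 = 6(Δ_1 - Δ_0) = 27
  3·m_1 + 10·m_2 + 2·m_3 = 6(Δ_2 - Δ_1) = -3
  2·m_2 + 8·m_3 + 2·m_4 = 6(Δ_3 - Δ_2) = 18
Clamped end conditions give two more equations: 2h_0·m_0 + h_0·m_1 = 6(Δ_0 - S'(-1)) = -51 and h_3·m_3 + 2h_3·m_4 = 6(S'(8) - Δ_3) = -30.
Solving: m_0 = -3837/236, m_1 = 414/59, m_2 = -419/118, m_3 = 338/59, m_4 = -1223/118.

-3.5508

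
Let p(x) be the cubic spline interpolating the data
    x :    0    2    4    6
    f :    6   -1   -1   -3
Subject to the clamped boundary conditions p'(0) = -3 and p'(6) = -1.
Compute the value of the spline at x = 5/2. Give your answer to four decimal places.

Put σ_i = p'' at the i-th knot. Here h = (2, 2, 2) and Δ = (-7/2, 0, -1), so the interior equations h_(i-1)·σ_(i-1) + 2(h_(i-1)+h_i)·σ_i + h_i·σ_(i+1) = 6(Δ_i − Δ_(i-1)) read
  2·σ_0 + 8·σ_1 + 2·σ_2 = 6(Δ_1 - Δ_0) = 21
  2·σ_1 + 8·σ_2 + 2·σ_3 = 6(Δ_2 - Δ_1) = -6
Clamped end conditions give two more equations: 2h_0·σ_0 + h_0·σ_1 = 6(Δ_0 - p'(0)) = -3 and h_2·σ_2 + 2h_2·σ_3 = 6(p'(6) - Δ_2) = 0.
Solving the tridiagonal system: σ_0 = -79/30, σ_1 = 113/30, σ_2 = -29/15, σ_3 = 29/30.
On [2, 4], p(x) = -1 - 28/15·(x - 2) + 113/60·(x - 2)² - 19/40·(x - 2)³.
With (x - 2) = 1/2: p(5/2) = -487/320.

-1.5219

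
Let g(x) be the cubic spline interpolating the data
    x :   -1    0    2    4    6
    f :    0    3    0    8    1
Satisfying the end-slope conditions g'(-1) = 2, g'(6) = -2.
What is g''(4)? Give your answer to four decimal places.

Write M_i for g''(x_i). With h_i = 1, 2, 2, 2 and divided differences Δ_i = 3, -3/2, 4, -7/2, the continuity of g' gives the tridiagonal system
  1·M_0 + 6·M_1 + 2·M_2 = 6(Δ_1 - Δ_0) = -27
  2·M_1 + 8·M_2 + 2·M_3 = 6(Δ_2 - Δ_1) = 33
  2·M_2 + 8·M_3 + 2·M_4 = 6(Δ_3 - Δ_2) = -45
Clamped end conditions give two more equations: 2h_0·M_0 + h_0·M_1 = 6(Δ_0 - g'(-1)) = 6 and h_3·M_3 + 2h_3·M_4 = 6(g'(6) - Δ_3) = 9.
Forward elimination and back-substitution give M_0 = 314/43, M_1 = -370/43, M_2 = 745/86, M_3 = -821/86, M_4 = 302/43.

-9.5465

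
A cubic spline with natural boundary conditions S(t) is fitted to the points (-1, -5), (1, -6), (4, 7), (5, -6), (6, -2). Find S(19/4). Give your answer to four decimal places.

-3.6323

With σ_i denoting the second derivative at x_i, h_i = 2, 3, 1, 1, and Δ_i = (y_(i+1) − y_i)/h_i = -1/2, 13/3, -13, 4:
  2·σ_0 + 10·σ_1 + 3·σ_2 = 6(Δ_1 - Δ_0) = 29
  3·σ_1 + 8·σ_2 + 1·σ_3 = 6(Δ_2 - Δ_1) = -104
  1·σ_2 + 4·σ_3 + 1·σ_4 = 6(Δ_3 - Δ_2) = 102
Natural end conditions: σ_0 = σ_4 = 0.
Solving: σ_0 = 0, σ_1 = 2453/274, σ_2 = -2764/137, σ_3 = 8369/274, σ_4 = 0.
On [4, 5], S(t) = 7 - 18685/1644·(t - 4) - 1382/137·(t - 4)² + 13897/1644·(t - 4)³.
With (t - 4) = 3/4: S(19/4) = -127391/35072.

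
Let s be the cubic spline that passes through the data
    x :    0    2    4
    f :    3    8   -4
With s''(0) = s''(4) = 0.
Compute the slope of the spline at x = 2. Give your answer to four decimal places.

Let σ_i = s''(x_i). Step sizes h_i = 2, 2; slopes of the chords Δ_i = (y_(i+1) - y_i)/h_i = 5/2, -6.
  2·σ_0 + 8·σ_1 + 2·σ_2 = 6(Δ_1 - Δ_0) = -51
Natural end conditions: σ_0 = σ_2 = 0.
Hence σ_0 = 0, σ_1 = -51/8, σ_2 = 0.
On [2, 4], s'(x) = b_1 + 2c_1·(x - 2) + 3d_1·(x - 2)² with b_1 = Δ_1 - h_1(2σ_1 + σ_2)/6 = -7/4, c_1 = σ_1/2 = -51/16, d_1 = (σ_2 - σ_1)/(6h_1) = 17/32. So s'(2) = -7/4.

-1.7500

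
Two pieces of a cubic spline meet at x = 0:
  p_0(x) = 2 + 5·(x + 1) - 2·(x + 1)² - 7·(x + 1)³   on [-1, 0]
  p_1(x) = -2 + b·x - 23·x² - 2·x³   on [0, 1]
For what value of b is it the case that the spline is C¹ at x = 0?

p_0'(x) = 5 - 4·(x + 1) - 21·(x + 1)², so p_0'(0) = -20. On the right, p_1'(0) = b, so b = -20.

-20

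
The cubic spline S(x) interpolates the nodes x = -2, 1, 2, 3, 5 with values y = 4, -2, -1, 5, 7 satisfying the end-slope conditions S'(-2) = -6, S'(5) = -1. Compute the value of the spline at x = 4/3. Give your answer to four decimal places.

-2.0942

Put σ_i = S'' at the i-th knot. Here h = (3, 1, 1, 2) and Δ = (-2, 1, 6, 1), so the interior equations h_(i-1)·σ_(i-1) + 2(h_(i-1)+h_i)·σ_i + h_i·σ_(i+1) = 6(Δ_i − Δ_(i-1)) read
  3·σ_0 + 8·σ_1 + 1·σ_2 = 6(Δ_1 - Δ_0) = 18
  1·σ_1 + 4·σ_2 + 1·σ_3 = 6(Δ_2 - Δ_1) = 30
  1·σ_2 + 6·σ_3 + 2·σ_4 = 6(Δ_3 - Δ_2) = -30
Clamped end conditions give two more equations: 2h_0·σ_0 + h_0·σ_1 = 6(Δ_0 - S'(-2)) = 24 and h_3·σ_3 + 2h_3·σ_4 = 6(S'(5) - Δ_3) = -12.
Hence σ_0 = 336/79, σ_1 = -40/79, σ_2 = 734/79, σ_3 = -526/79, σ_4 = 26/79.
On [1, 2], S(x) = -2 - 30/79·(x - 1) - 20/79·(x - 1)² + 129/79·(x - 1)³.
With (x - 1) = 1/3: S(4/3) = -1489/711.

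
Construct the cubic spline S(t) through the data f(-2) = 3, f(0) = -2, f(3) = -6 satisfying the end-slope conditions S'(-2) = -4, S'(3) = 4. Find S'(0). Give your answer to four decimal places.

Write σ_i for S''(x_i). With h_i = 2, 3 and divided differences Δ_i = -5/2, -4/3, the continuity of S' gives the tridiagonal system
  2·σ_0 + 10·σ_1 + 3·σ_2 = 6(Δ_1 - Δ_0) = 7
Clamped end conditions give two more equations: 2h_0·σ_0 + h_0·σ_1 = 6(Δ_0 - S'(-2)) = 9 and h_1·σ_1 + 2h_1·σ_2 = 6(S'(3) - Δ_1) = 32.
Forward elimination and back-substitution give σ_0 = 63/20, σ_1 = -9/5, σ_2 = 187/30.
On [0, 3], S'(t) = b_1 + 2c_1·t + 3d_1·t² with b_1 = Δ_1 - h_1(2σ_1 + σ_2)/6 = -53/20, c_1 = σ_1/2 = -9/10, d_1 = (σ_2 - σ_1)/(6h_1) = 241/540. So S'(0) = -53/20.

-2.6500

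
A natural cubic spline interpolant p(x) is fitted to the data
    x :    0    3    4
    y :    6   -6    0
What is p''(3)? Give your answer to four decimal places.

7.5000

Write M_i for p''(x_i). With h_i = 3, 1 and divided differences Δ_i = -4, 6, the continuity of p' gives the tridiagonal system
  3·M_0 + 8·M_1 + 1·M_2 = 6(Δ_1 - Δ_0) = 60
Natural end conditions: M_0 = M_2 = 0.
Solving: M_0 = 0, M_1 = 15/2, M_2 = 0.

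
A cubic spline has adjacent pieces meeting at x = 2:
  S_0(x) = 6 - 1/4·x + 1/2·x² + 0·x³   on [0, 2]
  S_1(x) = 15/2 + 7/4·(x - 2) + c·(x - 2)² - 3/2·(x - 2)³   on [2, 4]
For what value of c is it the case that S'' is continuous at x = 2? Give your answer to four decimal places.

0.5000

S_0''(x) = 1 + 0·x, so S_0''(2) = 1. On the right, S_1''(2) = 2c, so c = 1/2.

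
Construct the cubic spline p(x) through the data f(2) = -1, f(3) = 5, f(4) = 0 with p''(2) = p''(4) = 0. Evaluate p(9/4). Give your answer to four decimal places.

Put M_i = p'' at the i-th knot. Here h = (1, 1) and Δ = (6, -5), so the interior equations h_(i-1)·M_(i-1) + 2(h_(i-1)+h_i)·M_i + h_i·M_(i+1) = 6(Δ_i − Δ_(i-1)) read
  1·M_0 + 4·M_1 + 1·M_2 = 6(Δ_1 - Δ_0) = -66
Natural end conditions: M_0 = M_2 = 0.
Solving: M_0 = 0, M_1 = -33/2, M_2 = 0.
On [2, 3], p(x) = -1 + 35/4·(x - 2) + 0·(x - 2)² - 11/4·(x - 2)³.
With (x - 2) = 1/4: p(9/4) = 293/256.

1.1445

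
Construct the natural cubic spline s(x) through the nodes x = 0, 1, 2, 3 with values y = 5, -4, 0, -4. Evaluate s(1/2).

With σ_i denoting the second derivative at x_i, h_i = 1, 1, 1, and Δ_i = (y_(i+1) − y_i)/h_i = -9, 4, -4:
  1·σ_0 + 4·σ_1 + 1·σ_2 = 6(Δ_1 - Δ_0) = 78
  1·σ_1 + 4·σ_2 + 1·σ_3 = 6(Δ_2 - Δ_1) = -48
Natural end conditions: σ_0 = σ_3 = 0.
Forward elimination and back-substitution give σ_0 = 0, σ_1 = 24, σ_2 = -18, σ_3 = 0.
On [0, 1], s(x) = 5 - 13·x + 0·x² + 4·x³.
With x = 1/2: s(1/2) = -1.

-1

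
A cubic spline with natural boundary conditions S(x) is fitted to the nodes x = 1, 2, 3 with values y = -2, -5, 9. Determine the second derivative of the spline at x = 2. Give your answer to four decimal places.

25.5000

With M_i denoting the second derivative at x_i, h_i = 1, 1, and Δ_i = (y_(i+1) − y_i)/h_i = -3, 14:
  1·M_0 + 4·M_1 + 1·M_2 = 6(Δ_1 - Δ_0) = 102
Natural end conditions: M_0 = M_2 = 0.
Hence M_0 = 0, M_1 = 51/2, M_2 = 0.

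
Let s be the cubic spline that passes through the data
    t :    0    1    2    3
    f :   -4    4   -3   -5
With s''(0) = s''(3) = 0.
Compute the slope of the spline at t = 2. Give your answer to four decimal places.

-6.6667

Let m_i = s''(x_i). Step sizes h_i = 1, 1, 1; slopes of the chords Δ_i = (y_(i+1) - y_i)/h_i = 8, -7, -2.
  1·m_0 + 4·m_1 + 1·m_2 = 6(Δ_1 - Δ_0) = -90
  1·m_1 + 4·m_2 + 1·m_3 = 6(Δ_2 - Δ_1) = 30
Natural end conditions: m_0 = m_3 = 0.
Solving the tridiagonal system: m_0 = 0, m_1 = -26, m_2 = 14, m_3 = 0.
On [2, 3], s'(t) = b_2 + 2c_2·(t - 2) + 3d_2·(t - 2)² with b_2 = Δ_2 - h_2(2m_2 + m_3)/6 = -20/3, c_2 = m_2/2 = 7, d_2 = (m_3 - m_2)/(6h_2) = -7/3. So s'(2) = -20/3.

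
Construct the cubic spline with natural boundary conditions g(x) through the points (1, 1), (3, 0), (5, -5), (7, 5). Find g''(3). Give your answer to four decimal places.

Let M_i = g''(x_i). Step sizes h_i = 2, 2, 2; slopes of the chords Δ_i = (y_(i+1) - y_i)/h_i = -1/2, -5/2, 5.
  2·M_0 + 8·M_1 + 2·M_2 = 6(Δ_1 - Δ_0) = -12
  2·M_1 + 8·M_2 + 2·M_3 = 6(Δ_2 - Δ_1) = 45
Natural end conditions: M_0 = M_3 = 0.
Solving: M_0 = 0, M_1 = -31/10, M_2 = 32/5, M_3 = 0.

-3.1000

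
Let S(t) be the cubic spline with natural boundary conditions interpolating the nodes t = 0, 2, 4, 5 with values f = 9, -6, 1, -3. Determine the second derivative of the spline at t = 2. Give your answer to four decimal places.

Let M_i = S''(x_i). Step sizes h_i = 2, 2, 1; slopes of the chords Δ_i = (y_(i+1) - y_i)/h_i = -15/2, 7/2, -4.
  2·M_0 + 8·M_1 + 2·M_2 = 6(Δ_1 - Δ_0) = 66
  2·M_1 + 6·M_2 + 1·M_3 = 6(Δ_2 - Δ_1) = -45
Natural end conditions: M_0 = M_3 = 0.
Solving the tridiagonal system: M_0 = 0, M_1 = 243/22, M_2 = -123/11, M_3 = 0.

11.0455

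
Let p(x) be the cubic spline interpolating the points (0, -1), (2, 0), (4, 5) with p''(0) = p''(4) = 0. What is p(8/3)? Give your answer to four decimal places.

Let m_i = p''(x_i). Step sizes h_i = 2, 2; slopes of the chords Δ_i = (y_(i+1) - y_i)/h_i = 1/2, 5/2.
  2·m_0 + 8·m_1 + 2·m_2 = 6(Δ_1 - Δ_0) = 12
Natural end conditions: m_0 = m_2 = 0.
Solving: m_0 = 0, m_1 = 3/2, m_2 = 0.
On [2, 4], p(x) = 0 + 3/2·(x - 2) + 3/4·(x - 2)² - 1/8·(x - 2)³.
With (x - 2) = 2/3: p(8/3) = 35/27.

1.2963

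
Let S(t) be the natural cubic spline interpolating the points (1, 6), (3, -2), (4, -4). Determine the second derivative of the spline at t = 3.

Put M_i = S'' at the i-th knot. Here h = (2, 1) and Δ = (-4, -2), so the interior equations h_(i-1)·M_(i-1) + 2(h_(i-1)+h_i)·M_i + h_i·M_(i+1) = 6(Δ_i − Δ_(i-1)) read
  2·M_0 + 6·M_1 + 1·M_2 = 6(Δ_1 - Δ_0) = 12
Natural end conditions: M_0 = M_2 = 0.
Hence M_0 = 0, M_1 = 2, M_2 = 0.

2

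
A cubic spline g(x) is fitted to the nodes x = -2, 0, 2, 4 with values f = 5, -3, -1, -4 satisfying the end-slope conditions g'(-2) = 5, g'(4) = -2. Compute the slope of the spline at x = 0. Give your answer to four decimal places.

-3.7667

Put M_i = g'' at the i-th knot. Here h = (2, 2, 2) and Δ = (-4, 1, -3/2), so the interior equations h_(i-1)·M_(i-1) + 2(h_(i-1)+h_i)·M_i + h_i·M_(i+1) = 6(Δ_i − Δ_(i-1)) read
  2·M_0 + 8·M_1 + 2·M_2 = 6(Δ_1 - Δ_0) = 30
  2·M_1 + 8·M_2 + 2·M_3 = 6(Δ_2 - Δ_1) = -15
Clamped end conditions give two more equations: 2h_0·M_0 + h_0·M_1 = 6(Δ_0 - g'(-2)) = -54 and h_2·M_2 + 2h_2·M_3 = 6(g'(4) - Δ_2) = -3.
Hence M_0 = -547/30, M_1 = 142/15, M_2 = -139/30, M_3 = 47/30.
On [0, 2], g'(x) = b_1 + 2c_1·x + 3d_1·x² with b_1 = Δ_1 - h_1(2M_1 + M_2)/6 = -113/30, c_1 = M_1/2 = 71/15, d_1 = (M_2 - M_1)/(6h_1) = -47/40. So g'(0) = -113/30.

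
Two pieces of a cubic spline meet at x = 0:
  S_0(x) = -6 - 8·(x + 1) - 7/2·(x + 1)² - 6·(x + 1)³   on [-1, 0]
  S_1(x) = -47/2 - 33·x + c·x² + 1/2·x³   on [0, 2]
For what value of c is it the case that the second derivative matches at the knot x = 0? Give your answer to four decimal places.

S_0''(x) = -7 - 36·(x + 1), so S_0''(0) = -43. On the right, S_1''(0) = 2c, so c = -43/2.

-21.5000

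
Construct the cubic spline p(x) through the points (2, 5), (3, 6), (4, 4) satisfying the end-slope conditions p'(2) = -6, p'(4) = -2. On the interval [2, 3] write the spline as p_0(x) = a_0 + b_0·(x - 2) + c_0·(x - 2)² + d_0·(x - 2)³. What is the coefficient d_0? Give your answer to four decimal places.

-6.7500

Let m_i = p''(x_i). Step sizes h_i = 1, 1; slopes of the chords Δ_i = (y_(i+1) - y_i)/h_i = 1, -2.
  1·m_0 + 4·m_1 + 1·m_2 = 6(Δ_1 - Δ_0) = -18
Clamped end conditions give two more equations: 2h_0·m_0 + h_0·m_1 = 6(Δ_0 - p'(2)) = 42 and h_1·m_1 + 2h_1·m_2 = 6(p'(4) - Δ_1) = 0.
Forward elimination and back-substitution give m_0 = 55/2, m_1 = -13, m_2 = 13/2.
On [2, 3], with p_0(x) = a_0 + b_0·(x - 2) + c_0·(x - 2)² + d_0·(x - 2)³: c_0 = m_0/2 = 55/4, d_0 = (m_1 - m_0)/(6h_0) = -27/4, b_0 = Δ_0 - h_0(2m_0 + m_1)/6 = -6.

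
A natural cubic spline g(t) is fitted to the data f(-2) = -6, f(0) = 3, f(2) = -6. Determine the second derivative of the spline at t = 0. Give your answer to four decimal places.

Write m_i for g''(x_i). With h_i = 2, 2 and divided differences Δ_i = 9/2, -9/2, the continuity of g' gives the tridiagonal system
  2·m_0 + 8·m_1 + 2·m_2 = 6(Δ_1 - Δ_0) = -54
Natural end conditions: m_0 = m_2 = 0.
Solving: m_0 = 0, m_1 = -27/4, m_2 = 0.

-6.7500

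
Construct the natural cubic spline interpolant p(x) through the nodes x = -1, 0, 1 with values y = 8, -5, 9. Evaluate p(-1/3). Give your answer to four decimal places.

-3.1667

Let M_i = p''(x_i). Step sizes h_i = 1, 1; slopes of the chords Δ_i = (y_(i+1) - y_i)/h_i = -13, 14.
  1·M_0 + 4·M_1 + 1·M_2 = 6(Δ_1 - Δ_0) = 162
Natural end conditions: M_0 = M_2 = 0.
Hence M_0 = 0, M_1 = 81/2, M_2 = 0.
On [-1, 0], p(x) = 8 - 79/4·(x + 1) + 0·(x + 1)² + 27/4·(x + 1)³.
With (x + 1) = 2/3: p(-1/3) = -19/6.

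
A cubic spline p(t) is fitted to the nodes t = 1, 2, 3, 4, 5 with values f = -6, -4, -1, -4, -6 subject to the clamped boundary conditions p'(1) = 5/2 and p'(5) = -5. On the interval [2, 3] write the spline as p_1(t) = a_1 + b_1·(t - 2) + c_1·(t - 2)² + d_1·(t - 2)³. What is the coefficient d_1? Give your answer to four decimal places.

Let σ_i = p''(x_i). Step sizes h_i = 1, 1, 1, 1; slopes of the chords Δ_i = (y_(i+1) - y_i)/h_i = 2, 3, -3, -2.
  1·σ_0 + 4·σ_1 + 1·σ_2 = 6(Δ_1 - Δ_0) = 6
  1·σ_1 + 4·σ_2 + 1·σ_3 = 6(Δ_2 - Δ_1) = -36
  1·σ_2 + 4·σ_3 + 1·σ_4 = 6(Δ_3 - Δ_2) = 6
Clamped end conditions give two more equations: 2h_0·σ_0 + h_0·σ_1 = 6(Δ_0 - p'(1)) = -3 and h_3·σ_3 + 2h_3·σ_4 = 6(p'(5) - Δ_3) = -18.
Hence σ_0 = -243/56, σ_1 = 159/28, σ_2 = -99/8, σ_3 = 219/28, σ_4 = -723/56.
On [2, 3], with p_1(t) = a_1 + b_1·(t - 2) + c_1·(t - 2)² + d_1·(t - 2)³: c_1 = σ_1/2 = 159/56, d_1 = (σ_2 - σ_1)/(6h_1) = -337/112, b_1 = Δ_1 - h_1(2σ_1 + σ_2)/6 = 355/112.

-3.0089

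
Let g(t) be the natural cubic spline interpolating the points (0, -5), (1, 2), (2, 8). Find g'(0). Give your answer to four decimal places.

7.2500

Write M_i for g''(x_i). With h_i = 1, 1 and divided differences Δ_i = 7, 6, the continuity of g' gives the tridiagonal system
  1·M_0 + 4·M_1 + 1·M_2 = 6(Δ_1 - Δ_0) = -6
Natural end conditions: M_0 = M_2 = 0.
Hence M_0 = 0, M_1 = -3/2, M_2 = 0.
On [0, 1], g'(t) = b_0 + 2c_0·t + 3d_0·t² with b_0 = Δ_0 - h_0(2M_0 + M_1)/6 = 29/4, c_0 = M_0/2 = 0, d_0 = (M_1 - M_0)/(6h_0) = -1/4. So g'(0) = 29/4.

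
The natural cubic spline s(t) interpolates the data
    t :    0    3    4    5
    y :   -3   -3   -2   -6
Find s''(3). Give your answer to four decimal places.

1.7419

Let M_i = s''(x_i). Step sizes h_i = 3, 1, 1; slopes of the chords Δ_i = (y_(i+1) - y_i)/h_i = 0, 1, -4.
  3·M_0 + 8·M_1 + 1·M_2 = 6(Δ_1 - Δ_0) = 6
  1·M_1 + 4·M_2 + 1·M_3 = 6(Δ_2 - Δ_1) = -30
Natural end conditions: M_0 = M_3 = 0.
Hence M_0 = 0, M_1 = 54/31, M_2 = -246/31, M_3 = 0.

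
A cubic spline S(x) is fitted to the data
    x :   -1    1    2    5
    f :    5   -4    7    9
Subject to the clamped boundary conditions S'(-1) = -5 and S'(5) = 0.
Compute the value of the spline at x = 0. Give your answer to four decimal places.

-2.2857

With M_i denoting the second derivative at x_i, h_i = 2, 1, 3, and Δ_i = (y_(i+1) − y_i)/h_i = -9/2, 11, 2/3:
  2·M_0 + 6·M_1 + 1·M_2 = 6(Δ_1 - Δ_0) = 93
  1·M_1 + 8·M_2 + 3·M_3 = 6(Δ_2 - Δ_1) = -62
Clamped end conditions give two more equations: 2h_0·M_0 + h_0·M_1 = 6(Δ_0 - S'(-1)) = 3 and h_2·M_2 + 2h_2·M_3 = 6(S'(5) - Δ_2) = -4.
Forward elimination and back-substitution give M_0 = -135/14, M_1 = 291/14, M_2 = -87/7, M_3 = 233/42.
On [-1, 1], S(x) = 5 - 5·(x + 1) - 135/28·(x + 1)² + 71/28·(x + 1)³.
With (x + 1) = 1: S(0) = -16/7.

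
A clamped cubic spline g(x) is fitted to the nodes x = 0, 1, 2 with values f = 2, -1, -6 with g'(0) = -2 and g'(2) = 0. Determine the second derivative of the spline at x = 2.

Write m_i for g''(x_i). With h_i = 1, 1 and divided differences Δ_i = -3, -5, the continuity of g' gives the tridiagonal system
  1·m_0 + 4·m_1 + 1·m_2 = 6(Δ_1 - Δ_0) = -12
Clamped end conditions give two more equations: 2h_0·m_0 + h_0·m_1 = 6(Δ_0 - g'(0)) = -6 and h_1·m_1 + 2h_1·m_2 = 6(g'(2) - Δ_1) = 30.
Solving: m_0 = 1, m_1 = -8, m_2 = 19.

19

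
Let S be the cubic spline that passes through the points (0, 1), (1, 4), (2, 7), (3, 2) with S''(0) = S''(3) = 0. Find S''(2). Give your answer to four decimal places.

With σ_i denoting the second derivative at x_i, h_i = 1, 1, 1, and Δ_i = (y_(i+1) − y_i)/h_i = 3, 3, -5:
  1·σ_0 + 4·σ_1 + 1·σ_2 = 6(Δ_1 - Δ_0) = 0
  1·σ_1 + 4·σ_2 + 1·σ_3 = 6(Δ_2 - Δ_1) = -48
Natural end conditions: σ_0 = σ_3 = 0.
Solving: σ_0 = 0, σ_1 = 16/5, σ_2 = -64/5, σ_3 = 0.

-12.8000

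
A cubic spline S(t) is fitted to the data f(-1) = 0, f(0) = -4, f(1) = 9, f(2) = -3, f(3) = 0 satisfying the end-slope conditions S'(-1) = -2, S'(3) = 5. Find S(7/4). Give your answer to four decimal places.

0.0879

Put M_i = S'' at the i-th knot. Here h = (1, 1, 1, 1) and Δ = (-4, 13, -12, 3), so the interior equations h_(i-1)·M_(i-1) + 2(h_(i-1)+h_i)·M_i + h_i·M_(i+1) = 6(Δ_i − Δ_(i-1)) read
  1·M_0 + 4·M_1 + 1·M_2 = 6(Δ_1 - Δ_0) = 102
  1·M_1 + 4·M_2 + 1·M_3 = 6(Δ_2 - Δ_1) = -150
  1·M_2 + 4·M_3 + 1·M_4 = 6(Δ_3 - Δ_2) = 90
Clamped end conditions give two more equations: 2h_0·M_0 + h_0·M_1 = 6(Δ_0 - S'(-1)) = -12 and h_3·M_3 + 2h_3·M_4 = 6(S'(3) - Δ_3) = 12.
Solving the tridiagonal system: M_0 = -839/28, M_1 = 671/14, M_2 = -239/4, M_3 = 575/14, M_4 = -407/28.
On [1, 2], S(t) = 9 + 15/14·(t - 1) - 239/8·(t - 1)² + 941/56·(t - 1)³.
With (t - 1) = 3/4: S(7/4) = 45/512.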